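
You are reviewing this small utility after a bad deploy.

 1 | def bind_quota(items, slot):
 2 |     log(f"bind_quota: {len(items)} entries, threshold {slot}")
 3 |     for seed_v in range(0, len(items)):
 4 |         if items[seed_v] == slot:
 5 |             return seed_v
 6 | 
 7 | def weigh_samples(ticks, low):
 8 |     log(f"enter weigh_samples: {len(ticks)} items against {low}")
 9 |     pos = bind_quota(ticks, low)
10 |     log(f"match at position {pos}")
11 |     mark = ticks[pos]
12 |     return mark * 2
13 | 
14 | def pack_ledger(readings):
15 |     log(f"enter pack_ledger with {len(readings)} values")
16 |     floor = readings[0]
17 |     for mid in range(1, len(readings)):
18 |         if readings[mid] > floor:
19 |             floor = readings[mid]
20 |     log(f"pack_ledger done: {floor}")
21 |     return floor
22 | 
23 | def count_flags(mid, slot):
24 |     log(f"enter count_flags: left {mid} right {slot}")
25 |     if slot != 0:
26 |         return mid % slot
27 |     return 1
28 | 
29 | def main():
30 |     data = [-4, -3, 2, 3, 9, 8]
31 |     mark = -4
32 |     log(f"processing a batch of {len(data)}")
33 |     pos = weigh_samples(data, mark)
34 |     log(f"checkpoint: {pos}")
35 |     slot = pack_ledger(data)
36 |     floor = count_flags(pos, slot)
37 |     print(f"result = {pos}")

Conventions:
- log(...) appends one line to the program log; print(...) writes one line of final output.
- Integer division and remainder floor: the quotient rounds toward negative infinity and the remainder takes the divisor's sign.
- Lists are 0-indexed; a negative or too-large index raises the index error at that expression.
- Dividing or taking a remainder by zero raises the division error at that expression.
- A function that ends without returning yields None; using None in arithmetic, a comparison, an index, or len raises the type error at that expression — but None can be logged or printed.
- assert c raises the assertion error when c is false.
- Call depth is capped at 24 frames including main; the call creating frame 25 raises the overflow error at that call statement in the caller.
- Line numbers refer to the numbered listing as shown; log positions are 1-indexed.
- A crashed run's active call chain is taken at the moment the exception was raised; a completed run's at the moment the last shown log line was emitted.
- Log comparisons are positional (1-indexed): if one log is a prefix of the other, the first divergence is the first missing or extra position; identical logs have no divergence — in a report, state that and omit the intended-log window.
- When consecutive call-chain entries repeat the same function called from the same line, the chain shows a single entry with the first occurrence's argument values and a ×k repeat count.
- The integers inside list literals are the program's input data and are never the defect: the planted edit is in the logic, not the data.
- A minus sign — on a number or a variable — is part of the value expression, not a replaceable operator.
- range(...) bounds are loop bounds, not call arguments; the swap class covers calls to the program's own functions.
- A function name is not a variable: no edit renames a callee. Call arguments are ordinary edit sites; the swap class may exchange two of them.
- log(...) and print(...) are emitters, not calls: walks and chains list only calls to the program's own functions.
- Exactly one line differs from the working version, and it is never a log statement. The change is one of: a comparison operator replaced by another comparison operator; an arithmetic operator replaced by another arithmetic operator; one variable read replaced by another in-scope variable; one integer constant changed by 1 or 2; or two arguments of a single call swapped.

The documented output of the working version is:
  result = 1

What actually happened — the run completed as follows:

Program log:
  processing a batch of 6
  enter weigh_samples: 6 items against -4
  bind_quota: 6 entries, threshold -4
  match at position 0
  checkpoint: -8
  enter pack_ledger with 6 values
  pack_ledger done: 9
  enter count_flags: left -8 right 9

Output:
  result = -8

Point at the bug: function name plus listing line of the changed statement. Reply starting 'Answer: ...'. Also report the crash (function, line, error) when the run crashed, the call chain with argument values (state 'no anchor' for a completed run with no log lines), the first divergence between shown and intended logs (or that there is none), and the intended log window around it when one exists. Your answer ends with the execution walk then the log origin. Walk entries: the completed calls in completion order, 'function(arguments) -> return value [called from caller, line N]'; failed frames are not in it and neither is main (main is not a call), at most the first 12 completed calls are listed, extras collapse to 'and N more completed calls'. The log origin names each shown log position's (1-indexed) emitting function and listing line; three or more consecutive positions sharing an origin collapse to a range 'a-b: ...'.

Answer: the defect is in main at line 37.
The tell: No log line changed; the fault shows up purely in the output.
Call chain: main -> count_flags(-8, 9) (called at line 36).
First divergence: none; the two logs match at every position.
Execution walk:
  bind_quota([-4, -3, 2, 3, 9, 8], -4) -> 0  [called from weigh_samples, line 9]
  weigh_samples([-4, -3, 2, 3, 9, 8], -4) -> -8  [called from main, line 33]
  pack_ledger([-4, -3, 2, 3, 9, 8]) -> 9  [called from main, line 35]
  count_flags(-8, 9) -> 1  [called from main, line 36]
Log line origins:
  1: logged in main at line 32
  2: logged in weigh_samples at line 8
  3: logged in bind_quota at line 2
  4: logged in weigh_samples at line 10
  5: logged in main at line 34
  6: logged in pack_ledger at line 15
  7: logged in pack_ledger at line 20
  8: logged in count_flags at line 24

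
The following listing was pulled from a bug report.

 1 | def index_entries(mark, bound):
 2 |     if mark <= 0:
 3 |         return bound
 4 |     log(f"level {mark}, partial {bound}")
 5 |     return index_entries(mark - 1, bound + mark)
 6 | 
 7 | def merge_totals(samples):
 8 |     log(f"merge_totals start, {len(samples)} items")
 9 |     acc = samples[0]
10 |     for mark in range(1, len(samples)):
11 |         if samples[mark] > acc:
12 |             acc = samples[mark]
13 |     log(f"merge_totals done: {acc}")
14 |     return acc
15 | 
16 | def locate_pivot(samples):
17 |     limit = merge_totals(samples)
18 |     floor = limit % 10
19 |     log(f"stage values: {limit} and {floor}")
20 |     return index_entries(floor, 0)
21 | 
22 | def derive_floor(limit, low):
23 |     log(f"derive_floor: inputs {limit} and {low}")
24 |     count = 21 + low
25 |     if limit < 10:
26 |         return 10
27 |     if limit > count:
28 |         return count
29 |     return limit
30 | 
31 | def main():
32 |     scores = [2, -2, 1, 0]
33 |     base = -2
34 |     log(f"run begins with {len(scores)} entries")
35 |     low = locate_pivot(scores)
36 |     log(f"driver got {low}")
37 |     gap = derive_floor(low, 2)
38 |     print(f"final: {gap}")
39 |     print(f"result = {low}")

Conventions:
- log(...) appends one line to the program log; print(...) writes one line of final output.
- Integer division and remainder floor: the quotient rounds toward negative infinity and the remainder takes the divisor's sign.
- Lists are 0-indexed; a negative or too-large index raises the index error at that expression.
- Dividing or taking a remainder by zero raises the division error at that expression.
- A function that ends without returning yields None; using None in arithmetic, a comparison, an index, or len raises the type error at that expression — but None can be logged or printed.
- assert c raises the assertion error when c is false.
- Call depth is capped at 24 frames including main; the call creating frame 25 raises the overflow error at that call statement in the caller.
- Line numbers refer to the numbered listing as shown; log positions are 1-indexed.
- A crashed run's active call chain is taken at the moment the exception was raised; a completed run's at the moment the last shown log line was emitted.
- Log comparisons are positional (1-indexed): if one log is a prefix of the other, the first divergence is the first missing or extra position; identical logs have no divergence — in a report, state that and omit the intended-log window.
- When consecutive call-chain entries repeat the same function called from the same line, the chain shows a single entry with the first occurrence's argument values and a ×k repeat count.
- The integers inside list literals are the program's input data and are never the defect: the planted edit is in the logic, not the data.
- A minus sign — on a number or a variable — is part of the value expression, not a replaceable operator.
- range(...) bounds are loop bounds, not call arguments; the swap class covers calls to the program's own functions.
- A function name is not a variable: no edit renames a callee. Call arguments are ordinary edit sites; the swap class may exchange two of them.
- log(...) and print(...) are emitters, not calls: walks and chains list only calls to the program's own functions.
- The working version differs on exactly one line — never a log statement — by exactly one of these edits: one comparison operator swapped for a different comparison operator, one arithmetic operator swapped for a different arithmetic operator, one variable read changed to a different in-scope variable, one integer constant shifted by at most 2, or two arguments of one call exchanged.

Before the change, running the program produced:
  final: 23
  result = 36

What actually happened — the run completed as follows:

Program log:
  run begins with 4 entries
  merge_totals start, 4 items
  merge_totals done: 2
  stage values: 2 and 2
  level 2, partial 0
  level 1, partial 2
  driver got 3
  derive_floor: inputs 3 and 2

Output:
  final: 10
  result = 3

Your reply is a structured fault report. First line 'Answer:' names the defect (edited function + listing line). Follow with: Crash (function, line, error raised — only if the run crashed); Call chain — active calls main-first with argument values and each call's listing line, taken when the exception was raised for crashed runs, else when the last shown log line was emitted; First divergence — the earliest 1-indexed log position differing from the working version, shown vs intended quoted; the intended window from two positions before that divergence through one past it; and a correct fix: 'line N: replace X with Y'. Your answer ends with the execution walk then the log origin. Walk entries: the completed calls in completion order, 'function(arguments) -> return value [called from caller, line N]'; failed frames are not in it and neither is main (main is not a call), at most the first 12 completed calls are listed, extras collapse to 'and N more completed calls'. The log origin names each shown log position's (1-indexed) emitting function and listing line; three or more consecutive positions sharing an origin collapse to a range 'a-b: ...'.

Answer: the defect is in merge_totals at line 11.
Core observation: The earliest visible damage is log position 3 — 'merge_totals done: 2' rather than the intended 'merge_totals done: -2'.
Call chain: main -> derive_floor(3, 2) (called at line 37).
First divergence: position 3; shown 'merge_totals done: 2' vs intended 'merge_totals done: -2'.
Intended log window:
  1: run begins with 4 entries
  2: merge_totals start, 4 items
  3: merge_totals done: -2
  4: stage values: -2 and 8
Execution walk:
  merge_totals([2, -2, 1, 0]) -> 2  [called from locate_pivot, line 17]
  index_entries(0, 3) -> 3  [called from index_entries, line 5]
  index_entries(1, 2) -> 3  [called from index_entries, line 5]
  index_entries(2, 0) -> 3  [called from locate_pivot, line 20]
  locate_pivot([2, -2, 1, 0]) -> 3  [called from main, line 35]
  derive_floor(3, 2) -> 10  [called from main, line 37]
Log line origins:
  1 — main, line 34
  2 — merge_totals, line 8
  3 — merge_totals, line 13
  4 — locate_pivot, line 19
  5 — index_entries, line 4
  6 — index_entries, line 4
  7 — main, line 36
  8 — derive_floor, line 23
A correct fix: line 11: replace `>` with `<`.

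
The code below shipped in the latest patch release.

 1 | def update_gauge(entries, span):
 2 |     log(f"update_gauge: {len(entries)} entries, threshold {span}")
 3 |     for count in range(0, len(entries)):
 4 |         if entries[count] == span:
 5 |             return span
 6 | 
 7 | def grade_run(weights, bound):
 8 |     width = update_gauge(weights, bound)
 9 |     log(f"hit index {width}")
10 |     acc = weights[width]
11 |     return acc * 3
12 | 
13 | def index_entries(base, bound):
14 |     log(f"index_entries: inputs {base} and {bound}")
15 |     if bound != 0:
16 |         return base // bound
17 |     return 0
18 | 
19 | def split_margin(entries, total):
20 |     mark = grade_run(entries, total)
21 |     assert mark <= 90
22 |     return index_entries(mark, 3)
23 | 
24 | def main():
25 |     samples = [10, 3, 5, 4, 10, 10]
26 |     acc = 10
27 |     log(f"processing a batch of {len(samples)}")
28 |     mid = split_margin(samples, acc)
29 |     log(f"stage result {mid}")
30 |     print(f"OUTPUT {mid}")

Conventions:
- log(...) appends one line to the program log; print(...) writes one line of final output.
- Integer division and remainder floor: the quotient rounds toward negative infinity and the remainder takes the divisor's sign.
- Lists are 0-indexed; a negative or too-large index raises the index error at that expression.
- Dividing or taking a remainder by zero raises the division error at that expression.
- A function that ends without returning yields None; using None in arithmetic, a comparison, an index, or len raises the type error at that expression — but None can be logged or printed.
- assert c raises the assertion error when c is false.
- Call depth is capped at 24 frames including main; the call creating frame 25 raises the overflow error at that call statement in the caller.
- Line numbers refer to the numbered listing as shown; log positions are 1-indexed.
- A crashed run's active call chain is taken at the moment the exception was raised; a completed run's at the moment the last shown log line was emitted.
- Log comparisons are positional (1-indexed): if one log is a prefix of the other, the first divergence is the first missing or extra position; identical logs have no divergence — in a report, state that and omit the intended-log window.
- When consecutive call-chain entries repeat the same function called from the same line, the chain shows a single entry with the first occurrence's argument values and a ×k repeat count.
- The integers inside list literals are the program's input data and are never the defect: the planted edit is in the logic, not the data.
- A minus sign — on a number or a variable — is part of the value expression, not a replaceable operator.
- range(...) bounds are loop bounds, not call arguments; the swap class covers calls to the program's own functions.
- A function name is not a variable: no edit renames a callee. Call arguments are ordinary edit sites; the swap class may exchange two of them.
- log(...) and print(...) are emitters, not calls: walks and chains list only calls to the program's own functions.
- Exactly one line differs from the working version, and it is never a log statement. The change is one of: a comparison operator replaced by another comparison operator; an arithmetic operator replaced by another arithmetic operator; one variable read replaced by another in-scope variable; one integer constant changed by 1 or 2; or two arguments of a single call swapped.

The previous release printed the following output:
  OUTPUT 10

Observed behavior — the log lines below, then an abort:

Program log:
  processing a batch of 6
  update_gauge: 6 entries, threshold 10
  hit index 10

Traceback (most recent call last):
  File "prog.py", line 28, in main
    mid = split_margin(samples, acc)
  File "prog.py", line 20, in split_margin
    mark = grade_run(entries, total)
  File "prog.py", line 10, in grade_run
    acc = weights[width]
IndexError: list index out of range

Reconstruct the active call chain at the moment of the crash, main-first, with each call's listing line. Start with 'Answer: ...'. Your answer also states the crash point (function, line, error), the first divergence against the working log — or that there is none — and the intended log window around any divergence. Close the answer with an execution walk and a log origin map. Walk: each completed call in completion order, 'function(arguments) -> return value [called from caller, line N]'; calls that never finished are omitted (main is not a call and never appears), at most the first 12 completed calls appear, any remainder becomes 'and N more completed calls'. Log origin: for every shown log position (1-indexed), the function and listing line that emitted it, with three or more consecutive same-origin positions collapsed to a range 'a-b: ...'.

Answer: main -> split_margin (called at line 28) -> grade_run (called at line 20).
Key observation: At log position 3 the runs split — shown 'hit index 10', but the working version logs 'hit index 0'.
Crash: grade_run, line 10, IndexError.
First divergence: at position 3 the run shows 'hit index 10' where the working version logs 'hit index 0'.
Intended log window:
  1: processing a batch of 6
  2: update_gauge: 6 entries, threshold 10
  3: hit index 0
  4: index_entries: inputs 30 and 3
Execution walk:
  update_gauge([10, 3, 5, 4, 10, 10], 10) -> 10  [called from grade_run, line 8]
Log origins:
  1: from main, line 27
  2: from update_gauge, line 2
  3: from grade_run, line 9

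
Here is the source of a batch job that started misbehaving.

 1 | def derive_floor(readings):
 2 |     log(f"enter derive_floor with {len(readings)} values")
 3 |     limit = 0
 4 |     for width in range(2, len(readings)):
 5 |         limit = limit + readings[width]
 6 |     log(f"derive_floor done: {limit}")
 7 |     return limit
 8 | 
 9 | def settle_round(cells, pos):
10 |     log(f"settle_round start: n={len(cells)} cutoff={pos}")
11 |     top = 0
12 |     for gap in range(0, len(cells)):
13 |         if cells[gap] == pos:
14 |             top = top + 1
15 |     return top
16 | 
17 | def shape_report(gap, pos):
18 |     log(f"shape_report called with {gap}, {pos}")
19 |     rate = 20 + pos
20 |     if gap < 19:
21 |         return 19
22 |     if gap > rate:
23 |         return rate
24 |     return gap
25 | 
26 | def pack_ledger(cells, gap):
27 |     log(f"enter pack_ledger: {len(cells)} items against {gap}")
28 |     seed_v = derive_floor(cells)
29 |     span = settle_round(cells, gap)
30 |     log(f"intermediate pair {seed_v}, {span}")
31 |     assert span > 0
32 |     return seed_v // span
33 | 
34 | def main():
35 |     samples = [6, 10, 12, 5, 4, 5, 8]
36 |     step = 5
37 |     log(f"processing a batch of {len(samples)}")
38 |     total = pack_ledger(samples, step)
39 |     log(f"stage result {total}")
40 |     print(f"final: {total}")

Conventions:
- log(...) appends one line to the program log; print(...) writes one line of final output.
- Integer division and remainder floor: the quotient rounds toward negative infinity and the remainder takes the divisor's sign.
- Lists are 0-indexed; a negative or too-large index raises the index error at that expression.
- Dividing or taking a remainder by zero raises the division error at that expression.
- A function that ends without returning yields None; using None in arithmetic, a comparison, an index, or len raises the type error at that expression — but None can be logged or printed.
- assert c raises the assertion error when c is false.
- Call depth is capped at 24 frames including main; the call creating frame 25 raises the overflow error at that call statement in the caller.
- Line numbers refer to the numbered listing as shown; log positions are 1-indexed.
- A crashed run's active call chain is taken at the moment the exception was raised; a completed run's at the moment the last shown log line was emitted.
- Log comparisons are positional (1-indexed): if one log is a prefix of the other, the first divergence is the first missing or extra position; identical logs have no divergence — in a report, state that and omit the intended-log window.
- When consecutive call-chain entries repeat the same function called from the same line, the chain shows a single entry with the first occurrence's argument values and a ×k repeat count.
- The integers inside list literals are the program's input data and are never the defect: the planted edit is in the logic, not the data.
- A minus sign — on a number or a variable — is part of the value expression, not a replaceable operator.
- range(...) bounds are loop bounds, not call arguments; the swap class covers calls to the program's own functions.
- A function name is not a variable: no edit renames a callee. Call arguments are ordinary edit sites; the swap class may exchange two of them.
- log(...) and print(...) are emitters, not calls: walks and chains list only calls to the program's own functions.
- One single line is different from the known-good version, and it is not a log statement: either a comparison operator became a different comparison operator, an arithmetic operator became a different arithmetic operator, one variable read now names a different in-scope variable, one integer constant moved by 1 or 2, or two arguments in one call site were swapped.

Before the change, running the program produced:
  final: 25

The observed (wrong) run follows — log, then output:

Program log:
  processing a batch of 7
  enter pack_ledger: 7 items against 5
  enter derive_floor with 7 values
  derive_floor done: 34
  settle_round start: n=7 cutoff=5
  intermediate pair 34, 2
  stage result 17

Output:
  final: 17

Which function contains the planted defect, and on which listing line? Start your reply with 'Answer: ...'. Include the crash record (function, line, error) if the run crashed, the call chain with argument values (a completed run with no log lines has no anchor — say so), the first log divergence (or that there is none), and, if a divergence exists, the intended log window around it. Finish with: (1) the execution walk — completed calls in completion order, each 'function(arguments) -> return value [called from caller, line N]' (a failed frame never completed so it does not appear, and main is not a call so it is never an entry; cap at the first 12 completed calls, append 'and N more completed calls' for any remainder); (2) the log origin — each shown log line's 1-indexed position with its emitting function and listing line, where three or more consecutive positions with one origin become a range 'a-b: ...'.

Answer: the defect is in derive_floor at line 4.
Core observation: At log position 4 the runs split — shown 'derive_floor done: 34', but the working version logs 'derive_floor done: 50'.
Call chain: main.
First divergence: position 4 — shown 'derive_floor done: 34', intended 'derive_floor done: 50'.
Intended log window:
  2: enter pack_ledger: 7 items against 5
  3: enter derive_floor with 7 values
  4: derive_floor done: 50
  5: settle_round start: n=7 cutoff=5
Execution walk:
  derive_floor([6, 10, 12, 5, 4, 5, 8]) -> 34  [called from pack_ledger, line 28]
  settle_round([6, 10, 12, 5, 4, 5, 8], 5) -> 2  [called from pack_ledger, line 29]
  pack_ledger([6, 10, 12, 5, 4, 5, 8], 5) -> 17  [called from main, line 38]
Log line origins:
  1: emitted by main (line 37)
  2: emitted by pack_ledger (line 27)
  3: emitted by derive_floor (line 2)
  4: emitted by derive_floor (line 6)
  5: emitted by settle_round (line 10)
  6: emitted by pack_ledger (line 30)
  7: emitted by main (line 39)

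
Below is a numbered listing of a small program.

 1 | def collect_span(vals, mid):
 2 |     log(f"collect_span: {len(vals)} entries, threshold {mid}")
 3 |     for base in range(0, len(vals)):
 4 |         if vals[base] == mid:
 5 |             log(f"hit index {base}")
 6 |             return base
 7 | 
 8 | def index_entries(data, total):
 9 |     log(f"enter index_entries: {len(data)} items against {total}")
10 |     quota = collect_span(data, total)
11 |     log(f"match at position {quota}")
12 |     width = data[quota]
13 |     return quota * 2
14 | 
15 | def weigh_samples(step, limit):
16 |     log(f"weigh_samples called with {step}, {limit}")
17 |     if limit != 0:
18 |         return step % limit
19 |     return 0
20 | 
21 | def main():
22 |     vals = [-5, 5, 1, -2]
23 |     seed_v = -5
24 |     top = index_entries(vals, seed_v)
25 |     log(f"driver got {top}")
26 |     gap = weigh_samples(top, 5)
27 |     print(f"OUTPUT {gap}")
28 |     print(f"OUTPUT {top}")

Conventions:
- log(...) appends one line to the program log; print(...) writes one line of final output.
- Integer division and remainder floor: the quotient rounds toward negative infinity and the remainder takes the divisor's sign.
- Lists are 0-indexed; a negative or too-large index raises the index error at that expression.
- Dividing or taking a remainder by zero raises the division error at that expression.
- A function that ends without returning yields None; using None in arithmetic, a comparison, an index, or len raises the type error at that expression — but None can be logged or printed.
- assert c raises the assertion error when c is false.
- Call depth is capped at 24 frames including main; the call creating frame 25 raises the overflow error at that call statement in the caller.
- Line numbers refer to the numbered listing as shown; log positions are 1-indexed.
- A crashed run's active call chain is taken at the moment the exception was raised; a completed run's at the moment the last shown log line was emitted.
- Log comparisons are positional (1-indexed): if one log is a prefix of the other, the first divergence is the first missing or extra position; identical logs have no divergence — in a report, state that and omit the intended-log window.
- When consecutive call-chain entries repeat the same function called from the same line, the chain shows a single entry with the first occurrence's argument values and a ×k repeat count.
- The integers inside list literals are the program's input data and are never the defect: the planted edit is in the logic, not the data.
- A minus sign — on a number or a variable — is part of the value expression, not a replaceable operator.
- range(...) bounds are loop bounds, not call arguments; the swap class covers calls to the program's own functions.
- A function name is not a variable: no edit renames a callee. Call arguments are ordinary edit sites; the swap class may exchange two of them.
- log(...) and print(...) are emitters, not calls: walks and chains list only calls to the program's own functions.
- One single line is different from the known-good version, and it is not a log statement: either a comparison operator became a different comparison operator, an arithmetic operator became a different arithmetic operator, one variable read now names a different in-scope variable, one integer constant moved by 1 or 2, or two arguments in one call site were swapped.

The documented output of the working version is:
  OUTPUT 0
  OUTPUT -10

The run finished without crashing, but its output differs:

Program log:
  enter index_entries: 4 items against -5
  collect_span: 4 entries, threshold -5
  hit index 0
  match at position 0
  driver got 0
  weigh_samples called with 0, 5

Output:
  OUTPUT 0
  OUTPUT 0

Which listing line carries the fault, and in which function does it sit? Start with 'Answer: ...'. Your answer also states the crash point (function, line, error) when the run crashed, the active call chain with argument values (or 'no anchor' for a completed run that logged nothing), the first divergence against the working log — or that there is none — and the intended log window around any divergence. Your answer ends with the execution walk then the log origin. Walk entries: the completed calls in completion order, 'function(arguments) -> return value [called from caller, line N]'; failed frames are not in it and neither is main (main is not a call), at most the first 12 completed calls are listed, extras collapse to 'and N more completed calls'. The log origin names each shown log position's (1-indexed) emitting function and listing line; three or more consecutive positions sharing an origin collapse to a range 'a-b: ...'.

Answer: the defect is in index_entries at line 13.
Key observation: The log first diverges at position 5: the faulty run prints 'driver got 0' where the working version prints 'driver got -10'.
Call chain: main -> weigh_samples(0, 5) (called at line 26).
First divergence: at position 5 the run shows 'driver got 0' where the working version logs 'driver got -10'.
Intended log window:
  3: hit index 0
  4: match at position 0
  5: driver got -10
  6: weigh_samples called with -10, 5
Execution walk:
  collect_span([-5, 5, 1, -2], -5) -> 0  [called from index_entries, line 10]
  index_entries([-5, 5, 1, -2], -5) -> 0  [called from main, line 24]
  weigh_samples(0, 5) -> 0  [called from main, line 26]
Log line origins:
  1: logged in index_entries at line 9
  2: logged in collect_span at line 2
  3: logged in collect_span at line 5
  4: logged in index_entries at line 11
  5: logged in main at line 25
  6: logged in weigh_samples at line 16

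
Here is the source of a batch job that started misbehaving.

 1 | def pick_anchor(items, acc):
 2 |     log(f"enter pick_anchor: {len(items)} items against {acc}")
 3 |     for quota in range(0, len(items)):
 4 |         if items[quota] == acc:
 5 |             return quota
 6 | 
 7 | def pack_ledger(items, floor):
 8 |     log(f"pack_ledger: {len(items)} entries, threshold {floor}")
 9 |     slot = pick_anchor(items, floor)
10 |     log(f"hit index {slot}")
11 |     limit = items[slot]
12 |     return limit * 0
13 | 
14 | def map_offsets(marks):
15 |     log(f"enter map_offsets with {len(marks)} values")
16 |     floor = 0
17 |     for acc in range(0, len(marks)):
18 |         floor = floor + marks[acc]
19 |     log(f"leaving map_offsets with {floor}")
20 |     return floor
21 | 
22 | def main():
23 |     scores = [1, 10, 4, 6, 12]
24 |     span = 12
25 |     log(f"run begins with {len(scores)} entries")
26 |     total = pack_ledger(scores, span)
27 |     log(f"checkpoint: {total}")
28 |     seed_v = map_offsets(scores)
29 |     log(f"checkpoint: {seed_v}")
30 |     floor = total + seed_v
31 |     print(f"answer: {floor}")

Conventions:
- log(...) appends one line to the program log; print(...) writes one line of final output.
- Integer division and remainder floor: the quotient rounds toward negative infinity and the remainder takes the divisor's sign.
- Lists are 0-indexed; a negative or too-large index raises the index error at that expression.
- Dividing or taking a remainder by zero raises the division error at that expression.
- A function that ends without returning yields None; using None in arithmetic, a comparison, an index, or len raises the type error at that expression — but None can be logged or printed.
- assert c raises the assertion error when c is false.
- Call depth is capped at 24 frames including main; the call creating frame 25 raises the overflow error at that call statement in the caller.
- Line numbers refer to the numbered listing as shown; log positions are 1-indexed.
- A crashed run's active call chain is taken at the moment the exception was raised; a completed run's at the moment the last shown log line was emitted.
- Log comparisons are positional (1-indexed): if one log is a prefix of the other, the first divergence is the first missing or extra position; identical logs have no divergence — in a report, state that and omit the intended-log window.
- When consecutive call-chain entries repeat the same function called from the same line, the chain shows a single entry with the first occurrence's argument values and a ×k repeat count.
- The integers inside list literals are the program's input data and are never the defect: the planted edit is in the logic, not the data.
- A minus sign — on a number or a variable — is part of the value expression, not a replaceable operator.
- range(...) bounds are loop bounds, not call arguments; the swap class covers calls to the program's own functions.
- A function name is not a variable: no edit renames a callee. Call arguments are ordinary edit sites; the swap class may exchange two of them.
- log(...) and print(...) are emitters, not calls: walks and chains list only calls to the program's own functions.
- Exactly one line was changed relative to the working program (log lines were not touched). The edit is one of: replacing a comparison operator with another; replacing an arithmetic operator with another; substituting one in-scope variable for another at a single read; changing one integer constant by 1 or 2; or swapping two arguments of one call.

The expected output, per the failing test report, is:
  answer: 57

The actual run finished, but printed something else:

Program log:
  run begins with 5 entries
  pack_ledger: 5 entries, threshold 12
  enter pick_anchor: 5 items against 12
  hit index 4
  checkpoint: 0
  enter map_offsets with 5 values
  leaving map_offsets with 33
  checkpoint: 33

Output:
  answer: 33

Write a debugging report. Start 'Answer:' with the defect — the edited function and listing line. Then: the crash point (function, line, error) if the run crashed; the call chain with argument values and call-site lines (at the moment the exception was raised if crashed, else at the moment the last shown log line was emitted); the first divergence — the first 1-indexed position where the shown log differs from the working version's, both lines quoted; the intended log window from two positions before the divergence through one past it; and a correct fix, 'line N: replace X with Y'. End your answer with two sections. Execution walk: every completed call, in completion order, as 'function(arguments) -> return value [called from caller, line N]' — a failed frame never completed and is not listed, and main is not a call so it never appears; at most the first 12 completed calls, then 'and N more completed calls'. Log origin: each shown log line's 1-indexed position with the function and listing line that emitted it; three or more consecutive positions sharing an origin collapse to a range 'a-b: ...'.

Answer: the defect is in pack_ledger at line 12.
Key observation: Log line 5 is where behavior first shows: 'checkpoint: 0' appears instead of 'checkpoint: 24'.
Call chain: main.
First divergence: at position 5 the run shows 'checkpoint: 0' where the working version logs 'checkpoint: 24'.
Intended log window:
  3: enter pick_anchor: 5 items against 12
  4: hit index 4
  5: checkpoint: 24
  6: enter map_offsets with 5 values
Execution walk:
  pick_anchor([1, 10, 4, 6, 12], 12) -> 4  [called from pack_ledger, line 9]
  pack_ledger([1, 10, 4, 6, 12], 12) -> 0  [called from main, line 26]
  map_offsets([1, 10, 4, 6, 12]) -> 33  [called from main, line 28]
Log line origins:
  1 — main, line 25
  2 — pack_ledger, line 8
  3 — pick_anchor, line 2
  4 — pack_ledger, line 10
  5 — main, line 27
  6 — map_offsets, line 15
  7 — map_offsets, line 19
  8 — main, line 29
A correct fix: line 12: replace `0` with `2`.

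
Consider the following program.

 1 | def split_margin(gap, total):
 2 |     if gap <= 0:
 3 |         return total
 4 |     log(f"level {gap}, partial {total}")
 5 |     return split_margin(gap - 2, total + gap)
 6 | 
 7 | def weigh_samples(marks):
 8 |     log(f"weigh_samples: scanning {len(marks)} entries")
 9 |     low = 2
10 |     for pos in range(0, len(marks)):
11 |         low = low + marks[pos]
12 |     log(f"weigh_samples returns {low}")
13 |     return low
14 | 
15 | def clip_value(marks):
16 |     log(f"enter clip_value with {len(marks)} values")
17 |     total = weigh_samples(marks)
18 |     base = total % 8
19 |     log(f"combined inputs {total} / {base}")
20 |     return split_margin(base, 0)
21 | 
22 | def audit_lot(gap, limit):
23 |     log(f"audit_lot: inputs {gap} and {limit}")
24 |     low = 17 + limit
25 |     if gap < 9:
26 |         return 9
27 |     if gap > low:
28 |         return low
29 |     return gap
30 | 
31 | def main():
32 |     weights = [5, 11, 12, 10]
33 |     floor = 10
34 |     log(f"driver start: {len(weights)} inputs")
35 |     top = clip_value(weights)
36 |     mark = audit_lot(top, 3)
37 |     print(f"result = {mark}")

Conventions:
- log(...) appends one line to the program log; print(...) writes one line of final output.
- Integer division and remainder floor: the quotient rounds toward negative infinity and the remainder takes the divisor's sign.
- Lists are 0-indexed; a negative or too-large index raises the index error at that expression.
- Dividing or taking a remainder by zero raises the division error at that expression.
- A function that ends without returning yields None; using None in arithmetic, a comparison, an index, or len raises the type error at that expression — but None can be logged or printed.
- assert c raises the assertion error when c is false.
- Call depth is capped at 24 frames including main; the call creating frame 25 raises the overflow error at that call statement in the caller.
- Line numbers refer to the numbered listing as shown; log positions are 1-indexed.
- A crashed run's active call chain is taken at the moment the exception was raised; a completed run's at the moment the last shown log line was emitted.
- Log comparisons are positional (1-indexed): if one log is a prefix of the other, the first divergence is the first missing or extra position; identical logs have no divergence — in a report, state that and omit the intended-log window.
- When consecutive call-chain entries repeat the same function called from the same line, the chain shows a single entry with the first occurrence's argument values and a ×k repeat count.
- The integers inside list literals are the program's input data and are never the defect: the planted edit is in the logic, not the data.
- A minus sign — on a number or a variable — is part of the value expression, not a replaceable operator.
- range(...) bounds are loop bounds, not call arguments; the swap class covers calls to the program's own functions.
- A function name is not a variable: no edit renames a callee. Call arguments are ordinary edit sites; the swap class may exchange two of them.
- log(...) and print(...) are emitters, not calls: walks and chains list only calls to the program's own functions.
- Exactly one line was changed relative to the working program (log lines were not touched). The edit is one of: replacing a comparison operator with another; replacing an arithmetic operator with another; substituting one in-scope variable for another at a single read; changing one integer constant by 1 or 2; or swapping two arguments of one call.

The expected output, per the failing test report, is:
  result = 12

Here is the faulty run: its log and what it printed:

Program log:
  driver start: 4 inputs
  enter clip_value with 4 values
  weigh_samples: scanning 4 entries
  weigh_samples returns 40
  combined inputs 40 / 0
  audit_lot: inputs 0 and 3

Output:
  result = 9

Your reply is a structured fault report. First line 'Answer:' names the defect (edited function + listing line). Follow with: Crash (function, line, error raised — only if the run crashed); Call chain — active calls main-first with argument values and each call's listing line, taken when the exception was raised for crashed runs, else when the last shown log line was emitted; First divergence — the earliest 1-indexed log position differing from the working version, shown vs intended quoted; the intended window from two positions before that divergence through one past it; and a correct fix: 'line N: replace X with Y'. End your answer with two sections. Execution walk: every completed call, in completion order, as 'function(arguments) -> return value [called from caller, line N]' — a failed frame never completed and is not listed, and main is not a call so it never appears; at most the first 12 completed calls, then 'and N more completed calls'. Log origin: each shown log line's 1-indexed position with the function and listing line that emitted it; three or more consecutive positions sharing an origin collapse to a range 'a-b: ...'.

Answer: the defect is in weigh_samples at line 9.
Key fact: Position 4 is the first bad log line: 'weigh_samples returns 40' should read 'weigh_samples returns 38'.
Call chain: main -> audit_lot(0, 3) (called at line 36).
First divergence: position 4; shown 'weigh_samples returns 40' vs intended 'weigh_samples returns 38'.
Intended log window:
  2: enter clip_value with 4 values
  3: weigh_samples: scanning 4 entries
  4: weigh_samples returns 38
  5: combined inputs 38 / 6
Execution walk:
  weigh_samples([5, 11, 12, 10]) -> 40  [called from clip_value, line 17]
  split_margin(0, 0) -> 0  [called from clip_value, line 20]
  clip_value([5, 11, 12, 10]) -> 0  [called from main, line 35]
  audit_lot(0, 3) -> 9  [called from main, line 36]
Log origins:
  1: emitted by main (line 34)
  2: emitted by clip_value (line 16)
  3: emitted by weigh_samples (line 8)
  4: emitted by weigh_samples (line 12)
  5: emitted by clip_value (line 19)
  6: emitted by audit_lot (line 23)
A correct fix: line 9: replace `2` with `0`.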